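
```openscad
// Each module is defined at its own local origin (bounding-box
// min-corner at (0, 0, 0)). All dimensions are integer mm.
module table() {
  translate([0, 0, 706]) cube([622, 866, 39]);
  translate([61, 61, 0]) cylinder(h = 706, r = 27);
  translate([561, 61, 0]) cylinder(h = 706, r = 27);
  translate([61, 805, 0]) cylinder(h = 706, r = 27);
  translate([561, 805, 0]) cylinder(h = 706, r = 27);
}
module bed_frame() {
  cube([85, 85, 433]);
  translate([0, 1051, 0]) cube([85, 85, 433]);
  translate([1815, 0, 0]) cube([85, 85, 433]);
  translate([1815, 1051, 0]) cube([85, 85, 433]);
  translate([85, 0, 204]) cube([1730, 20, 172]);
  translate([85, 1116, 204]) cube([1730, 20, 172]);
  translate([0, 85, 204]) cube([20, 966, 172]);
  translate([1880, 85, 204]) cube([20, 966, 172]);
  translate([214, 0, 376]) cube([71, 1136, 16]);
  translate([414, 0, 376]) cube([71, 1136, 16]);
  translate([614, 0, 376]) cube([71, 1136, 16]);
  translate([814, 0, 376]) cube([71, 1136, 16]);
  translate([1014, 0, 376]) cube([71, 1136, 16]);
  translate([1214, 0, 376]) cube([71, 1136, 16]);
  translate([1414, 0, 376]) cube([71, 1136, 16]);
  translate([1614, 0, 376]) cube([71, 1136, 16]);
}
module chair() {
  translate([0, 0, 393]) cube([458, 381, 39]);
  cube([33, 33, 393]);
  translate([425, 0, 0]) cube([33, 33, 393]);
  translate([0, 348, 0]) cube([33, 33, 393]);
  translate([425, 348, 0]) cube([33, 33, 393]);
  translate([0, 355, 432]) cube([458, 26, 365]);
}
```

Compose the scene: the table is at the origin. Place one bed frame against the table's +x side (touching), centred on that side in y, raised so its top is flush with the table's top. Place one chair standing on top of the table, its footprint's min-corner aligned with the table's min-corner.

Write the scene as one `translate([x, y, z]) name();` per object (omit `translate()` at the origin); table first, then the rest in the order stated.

table();
translate([622, -135, 312]) bed_frame();
translate([0, 0, 745]) chair();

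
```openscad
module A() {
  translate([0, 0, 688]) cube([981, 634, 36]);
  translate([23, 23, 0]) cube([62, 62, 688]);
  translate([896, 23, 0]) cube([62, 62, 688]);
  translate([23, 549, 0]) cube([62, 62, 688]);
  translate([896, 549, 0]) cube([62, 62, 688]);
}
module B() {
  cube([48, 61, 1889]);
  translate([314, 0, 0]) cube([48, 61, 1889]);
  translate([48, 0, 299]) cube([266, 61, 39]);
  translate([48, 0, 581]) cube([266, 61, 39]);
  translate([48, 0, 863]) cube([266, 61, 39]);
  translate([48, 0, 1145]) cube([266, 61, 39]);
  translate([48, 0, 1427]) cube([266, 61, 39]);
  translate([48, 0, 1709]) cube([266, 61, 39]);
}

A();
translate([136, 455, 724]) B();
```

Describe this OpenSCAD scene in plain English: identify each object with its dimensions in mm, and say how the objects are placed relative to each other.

A is a rectangular dining table. The top is 981×634×36 mm with its upper surface at z = 724 mm. It stands on four 62×62 mm square legs, each inset 23 mm from the nearest pair of top edges, running from the floor to the underside of the top.

B is a wooden ladder with two side rails of 48×61 mm section and 1889 mm height, set 362 mm apart overall. Between them run 6 rectangular rungs (61 mm deep, 39 mm thick), front faces flush with the rails' −y face. The bottom of the first rung is 299 mm above the floor and each subsequent rung is 282 mm higher than the one below.

The ladder is on top of the table.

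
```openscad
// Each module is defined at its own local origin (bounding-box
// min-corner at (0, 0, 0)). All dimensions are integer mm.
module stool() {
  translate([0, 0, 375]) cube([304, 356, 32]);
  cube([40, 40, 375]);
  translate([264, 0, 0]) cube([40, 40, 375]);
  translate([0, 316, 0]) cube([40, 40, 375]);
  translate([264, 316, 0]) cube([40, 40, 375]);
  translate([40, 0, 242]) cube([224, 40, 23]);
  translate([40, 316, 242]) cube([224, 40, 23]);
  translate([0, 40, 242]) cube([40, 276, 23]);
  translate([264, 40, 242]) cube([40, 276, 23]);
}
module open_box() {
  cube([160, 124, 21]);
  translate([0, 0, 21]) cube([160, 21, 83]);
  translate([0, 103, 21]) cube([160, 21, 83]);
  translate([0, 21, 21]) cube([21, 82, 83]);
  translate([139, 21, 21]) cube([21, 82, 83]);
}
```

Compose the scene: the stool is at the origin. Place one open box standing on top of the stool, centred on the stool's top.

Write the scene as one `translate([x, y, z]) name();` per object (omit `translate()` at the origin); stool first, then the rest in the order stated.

stool();
translate([72, 116, 407]) open_box();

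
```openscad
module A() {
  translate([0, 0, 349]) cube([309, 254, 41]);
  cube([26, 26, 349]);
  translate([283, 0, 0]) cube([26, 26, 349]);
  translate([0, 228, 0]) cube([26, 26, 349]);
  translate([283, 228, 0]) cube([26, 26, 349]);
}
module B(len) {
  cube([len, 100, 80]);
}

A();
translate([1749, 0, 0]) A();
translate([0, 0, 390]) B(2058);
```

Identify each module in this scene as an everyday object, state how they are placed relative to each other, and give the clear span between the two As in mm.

Second stool starts at x = 1749; first ends at x = 309; clear span = 1749 − 309 = 1440 mm.

A is a stool. B is a beam. A beam spans the tops of two stools. The clear span between the two stools is 1440 mm.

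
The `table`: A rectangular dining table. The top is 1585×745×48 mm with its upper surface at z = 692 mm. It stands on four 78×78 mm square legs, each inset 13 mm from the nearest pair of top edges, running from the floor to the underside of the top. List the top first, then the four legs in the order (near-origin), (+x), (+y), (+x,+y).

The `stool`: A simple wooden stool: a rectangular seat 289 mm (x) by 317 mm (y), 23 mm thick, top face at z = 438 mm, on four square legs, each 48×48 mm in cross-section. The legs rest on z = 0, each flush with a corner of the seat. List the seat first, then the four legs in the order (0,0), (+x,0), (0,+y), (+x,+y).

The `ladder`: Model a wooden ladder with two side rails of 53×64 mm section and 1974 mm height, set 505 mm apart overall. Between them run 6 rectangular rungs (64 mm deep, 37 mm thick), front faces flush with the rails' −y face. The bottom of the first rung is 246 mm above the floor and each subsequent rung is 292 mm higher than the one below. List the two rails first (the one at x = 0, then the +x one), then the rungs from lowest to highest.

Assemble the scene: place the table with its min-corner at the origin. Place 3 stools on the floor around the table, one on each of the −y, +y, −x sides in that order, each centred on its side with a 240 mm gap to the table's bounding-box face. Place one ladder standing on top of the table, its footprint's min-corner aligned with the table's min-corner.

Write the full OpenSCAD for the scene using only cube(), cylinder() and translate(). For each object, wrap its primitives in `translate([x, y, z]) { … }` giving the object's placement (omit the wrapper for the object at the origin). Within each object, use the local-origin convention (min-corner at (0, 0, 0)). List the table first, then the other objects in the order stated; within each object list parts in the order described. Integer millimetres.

translate([0, 0, 644]) cube([1585, 745, 48]);
translate([13, 13, 0]) cube([78, 78, 644]);
translate([1494, 13, 0]) cube([78, 78, 644]);
translate([13, 654, 0]) cube([78, 78, 644]);
translate([1494, 654, 0]) cube([78, 78, 644]);
translate([648, -557, 0]) {
  translate([0, 0, 415]) cube([289, 317, 23]);
  cube([48, 48, 415]);
  translate([241, 0, 0]) cube([48, 48, 415]);
  translate([0, 269, 0]) cube([48, 48, 415]);
  translate([241, 269, 0]) cube([48, 48, 415]);
}
translate([648, 985, 0]) {
  translate([0, 0, 415]) cube([289, 317, 23]);
  cube([48, 48, 415]);
  translate([241, 0, 0]) cube([48, 48, 415]);
  translate([0, 269, 0]) cube([48, 48, 415]);
  translate([241, 269, 0]) cube([48, 48, 415]);
}
translate([-529, 214, 0]) {
  translate([0, 0, 415]) cube([289, 317, 23]);
  cube([48, 48, 415]);
  translate([241, 0, 0]) cube([48, 48, 415]);
  translate([0, 269, 0]) cube([48, 48, 415]);
  translate([241, 269, 0]) cube([48, 48, 415]);
}
translate([0, 0, 692]) {
  cube([53, 64, 1974]);
  translate([452, 0, 0]) cube([53, 64, 1974]);
  translate([53, 0, 246]) cube([399, 64, 37]);
  translate([53, 0, 538]) cube([399, 64, 37]);
  translate([53, 0, 830]) cube([399, 64, 37]);
  translate([53, 0, 1122]) cube([399, 64, 37]);
  translate([53, 0, 1414]) cube([399, 64, 37]);
  translate([53, 0, 1706]) cube([399, 64, 37]);
}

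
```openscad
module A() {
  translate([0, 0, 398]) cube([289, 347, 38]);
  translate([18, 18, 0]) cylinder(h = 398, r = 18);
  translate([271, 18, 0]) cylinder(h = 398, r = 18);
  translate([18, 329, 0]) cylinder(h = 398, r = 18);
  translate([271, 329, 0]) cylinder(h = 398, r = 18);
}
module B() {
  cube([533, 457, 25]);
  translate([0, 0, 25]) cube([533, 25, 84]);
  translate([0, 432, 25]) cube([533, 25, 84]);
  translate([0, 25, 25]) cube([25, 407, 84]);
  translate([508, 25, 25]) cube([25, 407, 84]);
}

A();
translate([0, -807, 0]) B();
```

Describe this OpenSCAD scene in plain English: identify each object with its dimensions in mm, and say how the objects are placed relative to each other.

A is a four-legged stool. The seat is 289×347 mm, 38 mm thick, top at z = 436 mm. It stands on four round legs, each 36 mm in diameter, from z = 0 to the seat underside, each leg's axis is inset half a diameter from the nearest pair of seat edges (so the leg's bounding box is flush with the corner).

B is an open-topped rectangular box: outside dimensions 533×457×109 mm, with a uniform wall and base thickness of 25 mm. The base is a full 533×457 slab on the floor; four walls sit on top of the base. The front and back walls (the −y and +y sides) span the full width; the two side walls fit between them.

The open box is on the floor beside the stool on its −y side.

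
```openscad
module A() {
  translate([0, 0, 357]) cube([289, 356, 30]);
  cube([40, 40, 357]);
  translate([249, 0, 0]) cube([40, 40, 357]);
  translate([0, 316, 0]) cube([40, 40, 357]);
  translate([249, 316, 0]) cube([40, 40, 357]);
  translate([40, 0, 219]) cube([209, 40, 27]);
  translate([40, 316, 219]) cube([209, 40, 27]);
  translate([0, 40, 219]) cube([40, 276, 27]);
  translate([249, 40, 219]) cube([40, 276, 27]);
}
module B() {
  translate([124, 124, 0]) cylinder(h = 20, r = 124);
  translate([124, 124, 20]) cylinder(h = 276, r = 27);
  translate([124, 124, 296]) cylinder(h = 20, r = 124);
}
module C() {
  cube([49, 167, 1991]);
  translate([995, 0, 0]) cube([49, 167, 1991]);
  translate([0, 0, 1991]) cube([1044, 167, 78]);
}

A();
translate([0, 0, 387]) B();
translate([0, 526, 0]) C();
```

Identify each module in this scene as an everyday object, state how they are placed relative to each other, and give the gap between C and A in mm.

The door frame's nearest face is 170 mm from the stool's +y face.

A is a stool. B is a spool. C is a door frame. The spool is on top of the stool. The door frame is on the floor beside the stool on its +y side. The gap between the door frame and the stool is 170 mm.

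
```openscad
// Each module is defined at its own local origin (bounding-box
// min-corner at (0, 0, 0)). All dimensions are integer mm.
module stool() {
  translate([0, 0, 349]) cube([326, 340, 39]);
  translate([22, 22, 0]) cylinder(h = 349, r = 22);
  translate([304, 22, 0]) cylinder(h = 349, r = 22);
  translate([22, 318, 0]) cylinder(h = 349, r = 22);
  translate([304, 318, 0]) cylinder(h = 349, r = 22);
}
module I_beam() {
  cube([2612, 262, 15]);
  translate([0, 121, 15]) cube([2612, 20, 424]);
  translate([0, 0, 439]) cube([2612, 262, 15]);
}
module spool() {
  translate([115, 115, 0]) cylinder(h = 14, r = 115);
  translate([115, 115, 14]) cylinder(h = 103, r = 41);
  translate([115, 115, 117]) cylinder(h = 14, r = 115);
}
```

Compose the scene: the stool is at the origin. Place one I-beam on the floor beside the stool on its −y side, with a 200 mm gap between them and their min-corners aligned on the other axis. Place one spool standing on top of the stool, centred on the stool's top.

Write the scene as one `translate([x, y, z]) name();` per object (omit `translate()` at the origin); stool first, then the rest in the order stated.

stool();
translate([0, -462, 0]) I_beam();
translate([48, 55, 388]) spool();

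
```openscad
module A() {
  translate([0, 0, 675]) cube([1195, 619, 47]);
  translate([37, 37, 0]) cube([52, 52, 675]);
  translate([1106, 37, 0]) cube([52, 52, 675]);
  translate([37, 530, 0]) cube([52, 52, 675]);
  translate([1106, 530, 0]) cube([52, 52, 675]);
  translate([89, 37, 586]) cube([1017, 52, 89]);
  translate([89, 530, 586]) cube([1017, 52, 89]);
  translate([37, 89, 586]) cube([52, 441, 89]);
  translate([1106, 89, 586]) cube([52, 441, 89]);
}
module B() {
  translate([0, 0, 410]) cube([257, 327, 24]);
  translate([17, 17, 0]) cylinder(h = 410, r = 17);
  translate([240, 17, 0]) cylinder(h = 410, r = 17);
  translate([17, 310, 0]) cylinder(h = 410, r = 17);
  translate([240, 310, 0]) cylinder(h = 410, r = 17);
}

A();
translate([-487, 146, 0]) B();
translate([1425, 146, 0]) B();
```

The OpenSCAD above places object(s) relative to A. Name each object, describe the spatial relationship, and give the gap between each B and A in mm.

A is a table. B is a stool. Two stools sit around the table at the −x, +x sides. The gap between each stool and the table is 230 mm.

Each stool's nearest face is 230 mm from the table's bounding box.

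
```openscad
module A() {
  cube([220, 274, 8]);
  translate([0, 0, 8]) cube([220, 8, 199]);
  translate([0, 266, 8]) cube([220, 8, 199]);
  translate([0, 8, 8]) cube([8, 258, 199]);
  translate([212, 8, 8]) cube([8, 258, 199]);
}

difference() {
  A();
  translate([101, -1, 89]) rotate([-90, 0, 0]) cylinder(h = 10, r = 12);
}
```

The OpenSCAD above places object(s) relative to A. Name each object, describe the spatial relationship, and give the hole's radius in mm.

The subtracted cylinder has r = 12 mm.

A is an open box. The open box has a circular hole through its front wall. The hole's radius is 12 mm.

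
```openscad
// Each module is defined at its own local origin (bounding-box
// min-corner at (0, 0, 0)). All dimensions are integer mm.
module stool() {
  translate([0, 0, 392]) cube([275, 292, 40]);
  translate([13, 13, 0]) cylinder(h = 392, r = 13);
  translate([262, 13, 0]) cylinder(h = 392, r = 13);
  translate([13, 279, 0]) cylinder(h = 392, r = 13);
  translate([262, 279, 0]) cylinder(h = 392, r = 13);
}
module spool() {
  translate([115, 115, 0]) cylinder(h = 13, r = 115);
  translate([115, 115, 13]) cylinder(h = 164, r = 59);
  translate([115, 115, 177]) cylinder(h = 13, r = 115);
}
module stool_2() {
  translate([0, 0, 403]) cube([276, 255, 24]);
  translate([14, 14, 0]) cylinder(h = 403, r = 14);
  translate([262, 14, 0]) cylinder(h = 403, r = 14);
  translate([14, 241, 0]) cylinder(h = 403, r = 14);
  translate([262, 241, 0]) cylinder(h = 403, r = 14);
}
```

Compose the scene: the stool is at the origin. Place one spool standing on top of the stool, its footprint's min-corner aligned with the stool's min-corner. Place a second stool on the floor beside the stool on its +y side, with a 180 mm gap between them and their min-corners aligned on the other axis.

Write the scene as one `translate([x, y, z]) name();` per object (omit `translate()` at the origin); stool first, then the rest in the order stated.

stool();
translate([0, 0, 432]) spool();
translate([0, 472, 0]) stool_2();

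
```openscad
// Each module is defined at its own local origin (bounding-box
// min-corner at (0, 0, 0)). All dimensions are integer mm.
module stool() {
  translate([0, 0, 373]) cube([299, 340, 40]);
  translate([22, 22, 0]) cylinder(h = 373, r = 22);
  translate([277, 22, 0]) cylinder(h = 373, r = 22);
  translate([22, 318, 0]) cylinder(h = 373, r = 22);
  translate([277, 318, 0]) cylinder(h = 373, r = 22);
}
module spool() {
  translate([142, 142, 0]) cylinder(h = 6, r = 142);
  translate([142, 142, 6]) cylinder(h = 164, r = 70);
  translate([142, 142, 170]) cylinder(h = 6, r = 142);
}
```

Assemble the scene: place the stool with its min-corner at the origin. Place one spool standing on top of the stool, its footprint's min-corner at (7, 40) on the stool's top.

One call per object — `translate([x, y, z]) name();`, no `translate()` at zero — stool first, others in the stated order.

stool();
translate([7, 40, 413]) spool();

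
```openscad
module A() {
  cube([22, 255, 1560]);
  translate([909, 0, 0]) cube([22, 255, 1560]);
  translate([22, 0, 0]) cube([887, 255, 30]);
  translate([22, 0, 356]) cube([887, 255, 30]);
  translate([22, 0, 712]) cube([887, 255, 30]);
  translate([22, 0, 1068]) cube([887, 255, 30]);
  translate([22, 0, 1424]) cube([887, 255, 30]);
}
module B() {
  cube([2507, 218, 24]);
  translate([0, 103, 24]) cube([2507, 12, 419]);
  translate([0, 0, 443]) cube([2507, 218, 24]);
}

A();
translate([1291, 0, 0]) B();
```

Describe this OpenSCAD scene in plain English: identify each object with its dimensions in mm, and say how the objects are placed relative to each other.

A is a bookshelf 931 mm wide overall, 255 mm deep and 1560 mm tall. The two sides are 22 mm thick vertical panels. 5 horizontal shelves of 30 mm thickness span between the inner faces of the sides; the lowest shelf sits on the floor and shelves are stacked with a clear vertical gap of 326 mm between each pair.

B is an I-beam lying along x, 2507 mm long. Overall section height 467 mm. Two flanges 218 mm wide (y) and 24 mm thick, one on the floor and one at the top; a web 12 mm thick runs between them, centred on the flange width.

The I-beam is on the floor beside the bookshelf on its +x side.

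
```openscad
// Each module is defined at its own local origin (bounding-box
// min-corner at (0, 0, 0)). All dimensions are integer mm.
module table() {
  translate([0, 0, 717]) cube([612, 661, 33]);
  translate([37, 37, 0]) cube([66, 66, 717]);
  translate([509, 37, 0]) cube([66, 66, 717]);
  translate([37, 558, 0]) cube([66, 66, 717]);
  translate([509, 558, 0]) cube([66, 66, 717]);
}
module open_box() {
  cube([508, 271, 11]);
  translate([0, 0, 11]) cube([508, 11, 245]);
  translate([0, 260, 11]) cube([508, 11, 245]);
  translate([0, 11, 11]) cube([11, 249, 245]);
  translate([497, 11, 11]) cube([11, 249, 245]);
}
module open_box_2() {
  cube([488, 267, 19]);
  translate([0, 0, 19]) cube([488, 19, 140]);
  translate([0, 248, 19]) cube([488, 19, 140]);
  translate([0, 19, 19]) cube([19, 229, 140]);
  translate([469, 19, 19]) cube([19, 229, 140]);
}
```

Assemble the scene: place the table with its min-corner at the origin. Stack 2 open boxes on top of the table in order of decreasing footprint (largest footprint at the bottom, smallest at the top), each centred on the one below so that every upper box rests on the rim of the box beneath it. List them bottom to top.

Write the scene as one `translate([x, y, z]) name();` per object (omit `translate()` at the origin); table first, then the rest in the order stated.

table();
translate([52, 195, 750]) open_box();
translate([62, 197, 1006]) open_box_2();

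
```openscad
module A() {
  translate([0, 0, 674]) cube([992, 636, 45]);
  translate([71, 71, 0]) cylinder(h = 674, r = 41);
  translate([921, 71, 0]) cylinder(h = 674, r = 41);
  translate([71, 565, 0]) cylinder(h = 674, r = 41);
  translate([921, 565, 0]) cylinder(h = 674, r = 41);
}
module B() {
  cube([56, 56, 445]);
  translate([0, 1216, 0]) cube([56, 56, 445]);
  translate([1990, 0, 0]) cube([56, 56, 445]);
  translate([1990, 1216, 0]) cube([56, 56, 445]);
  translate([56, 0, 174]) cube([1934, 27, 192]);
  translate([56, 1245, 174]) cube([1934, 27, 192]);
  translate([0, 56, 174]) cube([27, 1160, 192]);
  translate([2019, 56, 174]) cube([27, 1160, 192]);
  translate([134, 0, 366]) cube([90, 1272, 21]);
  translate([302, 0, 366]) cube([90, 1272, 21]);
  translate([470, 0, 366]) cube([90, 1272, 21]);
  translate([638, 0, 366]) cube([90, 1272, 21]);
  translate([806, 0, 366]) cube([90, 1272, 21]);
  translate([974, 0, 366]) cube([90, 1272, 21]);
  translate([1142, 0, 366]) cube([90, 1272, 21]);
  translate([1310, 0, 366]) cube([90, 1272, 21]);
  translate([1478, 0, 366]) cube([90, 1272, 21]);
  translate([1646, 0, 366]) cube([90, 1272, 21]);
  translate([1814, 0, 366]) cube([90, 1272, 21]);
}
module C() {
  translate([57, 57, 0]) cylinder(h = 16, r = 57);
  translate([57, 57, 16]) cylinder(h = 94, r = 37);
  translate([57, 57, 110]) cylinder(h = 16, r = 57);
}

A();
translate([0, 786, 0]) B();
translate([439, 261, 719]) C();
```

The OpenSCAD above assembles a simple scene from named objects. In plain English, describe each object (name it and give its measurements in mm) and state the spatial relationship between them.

A is a table with a 992×636 mm rectangular top, 45 mm thick, top surface at z = 719 mm, supported by four round legs of 82 mm diameter, each leg's bounding box inset 30 mm from the nearest pair of top edges, running from the floor.

B is a bed frame 2046 mm long (x) by 1272 mm wide (y). Four 56×56 mm corner posts, 445 mm tall, at the corners of the footprint. Four rails of 27 mm thickness and 192 mm height run between adjacent posts with their undersides at z = 174 mm, their outer faces flush with the outside of the frame (the two x-running rails run between the posts' inner faces; the two y-running rails run between the posts' inner faces). 11 slats, each 90 mm wide (x) and 21 mm thick, lie across the top of the two x-running rails, running the full 1272 mm width of the frame in y; the slats are evenly spaced along x between the inner faces of the end posts with equal gaps (rounded down to the nearest mm) at the −x end and between each pair — any rounding remainder accumulates at the +x end.

C is a spool: two coaxial disc flanges of radius 57 mm and thickness 16 mm, joined by a core cylinder of radius 37 mm and height 94 mm. The lower flange rests on z = 0 and the three cylinders share a vertical axis.

The bed frame is on the floor beside the table on its +y side. The spool is on top of the table, centred.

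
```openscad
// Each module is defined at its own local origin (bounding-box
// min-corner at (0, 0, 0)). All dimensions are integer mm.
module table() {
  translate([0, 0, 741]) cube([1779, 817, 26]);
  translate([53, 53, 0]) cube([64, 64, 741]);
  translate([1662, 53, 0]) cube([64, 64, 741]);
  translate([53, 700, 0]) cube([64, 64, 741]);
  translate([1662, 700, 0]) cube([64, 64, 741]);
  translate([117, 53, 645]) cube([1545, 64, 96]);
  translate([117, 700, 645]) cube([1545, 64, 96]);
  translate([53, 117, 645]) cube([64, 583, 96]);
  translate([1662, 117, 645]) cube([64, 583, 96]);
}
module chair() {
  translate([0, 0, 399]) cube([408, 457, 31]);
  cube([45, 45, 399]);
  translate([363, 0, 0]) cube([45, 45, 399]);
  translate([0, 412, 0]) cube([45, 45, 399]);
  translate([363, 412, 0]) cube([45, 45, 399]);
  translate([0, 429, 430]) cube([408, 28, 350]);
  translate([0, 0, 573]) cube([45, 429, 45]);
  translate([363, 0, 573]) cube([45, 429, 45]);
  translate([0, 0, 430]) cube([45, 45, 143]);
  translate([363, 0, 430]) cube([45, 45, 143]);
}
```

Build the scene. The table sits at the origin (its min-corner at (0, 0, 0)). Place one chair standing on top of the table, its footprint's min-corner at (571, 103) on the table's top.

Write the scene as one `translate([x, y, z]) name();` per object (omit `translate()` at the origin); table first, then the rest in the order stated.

table();
translate([571, 103, 767]) chair();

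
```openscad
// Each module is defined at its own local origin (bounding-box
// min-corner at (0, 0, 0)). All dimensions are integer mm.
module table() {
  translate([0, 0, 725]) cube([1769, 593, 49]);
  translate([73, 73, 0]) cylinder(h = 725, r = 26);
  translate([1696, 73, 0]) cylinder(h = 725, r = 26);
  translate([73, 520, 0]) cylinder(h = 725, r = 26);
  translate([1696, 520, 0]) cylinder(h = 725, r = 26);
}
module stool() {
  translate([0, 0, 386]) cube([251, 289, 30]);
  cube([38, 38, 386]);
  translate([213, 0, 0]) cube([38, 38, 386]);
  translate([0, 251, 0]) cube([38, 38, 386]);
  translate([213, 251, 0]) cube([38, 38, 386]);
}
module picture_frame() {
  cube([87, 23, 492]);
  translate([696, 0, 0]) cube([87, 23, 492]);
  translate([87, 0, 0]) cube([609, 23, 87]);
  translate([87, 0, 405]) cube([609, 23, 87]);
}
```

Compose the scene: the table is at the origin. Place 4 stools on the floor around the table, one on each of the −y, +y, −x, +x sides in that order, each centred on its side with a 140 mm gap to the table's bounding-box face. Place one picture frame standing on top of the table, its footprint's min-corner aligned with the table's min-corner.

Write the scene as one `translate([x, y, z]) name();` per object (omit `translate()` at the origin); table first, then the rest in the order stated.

table();
translate([759, -429, 0]) stool();
translate([759, 733, 0]) stool();
translate([-391, 152, 0]) stool();
translate([1909, 152, 0]) stool();
translate([0, 0, 774]) picture_frame();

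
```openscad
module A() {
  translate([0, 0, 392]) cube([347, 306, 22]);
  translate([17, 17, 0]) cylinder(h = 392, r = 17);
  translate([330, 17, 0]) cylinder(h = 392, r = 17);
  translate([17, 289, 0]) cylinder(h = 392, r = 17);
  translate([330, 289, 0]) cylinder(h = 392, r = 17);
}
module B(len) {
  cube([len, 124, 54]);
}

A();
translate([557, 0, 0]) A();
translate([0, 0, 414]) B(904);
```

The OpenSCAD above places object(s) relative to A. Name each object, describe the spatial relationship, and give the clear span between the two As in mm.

A is a stool. B is a beam. A beam spans the tops of two stools. The clear span between the two stools is 210 mm.

Second stool starts at x = 557; first ends at x = 347; clear span = 557 − 347 = 210 mm.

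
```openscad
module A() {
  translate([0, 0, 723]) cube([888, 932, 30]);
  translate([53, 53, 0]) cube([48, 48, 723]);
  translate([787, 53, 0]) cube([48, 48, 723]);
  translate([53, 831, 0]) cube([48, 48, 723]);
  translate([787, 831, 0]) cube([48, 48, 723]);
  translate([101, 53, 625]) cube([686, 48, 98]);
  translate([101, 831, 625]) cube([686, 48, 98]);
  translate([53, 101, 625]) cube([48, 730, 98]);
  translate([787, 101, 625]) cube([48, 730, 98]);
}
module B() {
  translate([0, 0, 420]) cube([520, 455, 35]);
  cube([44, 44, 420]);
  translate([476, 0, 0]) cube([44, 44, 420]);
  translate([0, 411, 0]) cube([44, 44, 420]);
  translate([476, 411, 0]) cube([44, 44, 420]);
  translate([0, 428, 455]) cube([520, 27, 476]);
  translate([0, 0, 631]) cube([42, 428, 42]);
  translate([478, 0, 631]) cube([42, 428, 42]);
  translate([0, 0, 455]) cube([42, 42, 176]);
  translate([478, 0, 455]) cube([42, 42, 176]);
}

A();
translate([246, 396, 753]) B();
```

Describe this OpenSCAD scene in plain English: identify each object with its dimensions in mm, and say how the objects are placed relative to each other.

A is a rectangular dining table. The top is 888×932×30 mm with its upper surface at z = 753 mm. It stands on four 48×48 mm square legs, each inset 53 mm from the nearest pair of top edges, running from the floor to the underside of the top. Four apron rails, 48 mm thick and 98 mm tall, run between adjacent legs with their top edges flush with the underside of the top and their outer faces flush with the legs' outer faces.

B is a chair: 520×455 mm seat, 35 mm thick, top at z = 455 mm, on four 44 mm square corner legs flush with the seat edges. A 27 mm thick backrest slab spans the full seat width, extending 476 mm above the seat top, its back face flush with the seat's +y edge. Two armrests of 42×42 mm section run along each side from the seat's front edge to the front of the backrest, top faces 218 mm above the seat top and outer faces flush with the seat's x-edges; a 42×42 mm post under the front of each armrest stands on the seat at the front corner.

The chair is on top of the table.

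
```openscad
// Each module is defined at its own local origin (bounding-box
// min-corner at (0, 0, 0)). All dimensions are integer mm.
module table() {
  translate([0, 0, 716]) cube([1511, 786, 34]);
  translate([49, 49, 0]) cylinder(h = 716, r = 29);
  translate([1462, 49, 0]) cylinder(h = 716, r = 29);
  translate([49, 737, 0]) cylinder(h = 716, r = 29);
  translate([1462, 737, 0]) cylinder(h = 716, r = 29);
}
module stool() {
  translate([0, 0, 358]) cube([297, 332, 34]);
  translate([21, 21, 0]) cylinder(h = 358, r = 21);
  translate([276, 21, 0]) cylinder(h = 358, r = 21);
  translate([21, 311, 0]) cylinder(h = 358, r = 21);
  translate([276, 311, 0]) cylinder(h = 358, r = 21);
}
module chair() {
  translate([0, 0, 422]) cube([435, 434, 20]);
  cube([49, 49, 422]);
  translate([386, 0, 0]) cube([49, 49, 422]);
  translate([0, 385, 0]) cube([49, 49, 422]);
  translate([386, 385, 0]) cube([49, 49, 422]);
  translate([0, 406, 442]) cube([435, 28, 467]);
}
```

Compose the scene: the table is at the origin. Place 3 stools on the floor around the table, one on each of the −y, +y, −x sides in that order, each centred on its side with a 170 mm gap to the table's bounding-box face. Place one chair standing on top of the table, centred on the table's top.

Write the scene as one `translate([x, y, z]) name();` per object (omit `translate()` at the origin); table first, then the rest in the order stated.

table();
translate([607, -502, 0]) stool();
translate([607, 956, 0]) stool();
translate([-467, 227, 0]) stool();
translate([538, 176, 750]) chair();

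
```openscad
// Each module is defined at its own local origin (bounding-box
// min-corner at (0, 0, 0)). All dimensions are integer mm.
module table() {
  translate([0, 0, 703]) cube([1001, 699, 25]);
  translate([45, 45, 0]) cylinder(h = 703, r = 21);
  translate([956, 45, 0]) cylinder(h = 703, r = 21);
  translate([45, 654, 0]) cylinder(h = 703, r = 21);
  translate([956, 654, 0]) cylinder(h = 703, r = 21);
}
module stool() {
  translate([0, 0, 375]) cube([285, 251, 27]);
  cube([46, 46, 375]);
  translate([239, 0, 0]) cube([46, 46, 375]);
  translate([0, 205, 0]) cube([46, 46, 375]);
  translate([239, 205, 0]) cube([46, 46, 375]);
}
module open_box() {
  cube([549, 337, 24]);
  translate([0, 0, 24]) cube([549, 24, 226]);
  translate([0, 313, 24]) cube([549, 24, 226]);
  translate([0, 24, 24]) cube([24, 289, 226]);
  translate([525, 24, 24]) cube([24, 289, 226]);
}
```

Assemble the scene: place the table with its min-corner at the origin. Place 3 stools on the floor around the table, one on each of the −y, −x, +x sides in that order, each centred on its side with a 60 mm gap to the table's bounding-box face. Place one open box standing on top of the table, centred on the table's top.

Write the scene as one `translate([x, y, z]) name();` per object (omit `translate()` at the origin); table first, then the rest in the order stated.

table();
translate([358, -311, 0]) stool();
translate([-345, 224, 0]) stool();
translate([1061, 224, 0]) stool();
translate([226, 181, 728]) open_box();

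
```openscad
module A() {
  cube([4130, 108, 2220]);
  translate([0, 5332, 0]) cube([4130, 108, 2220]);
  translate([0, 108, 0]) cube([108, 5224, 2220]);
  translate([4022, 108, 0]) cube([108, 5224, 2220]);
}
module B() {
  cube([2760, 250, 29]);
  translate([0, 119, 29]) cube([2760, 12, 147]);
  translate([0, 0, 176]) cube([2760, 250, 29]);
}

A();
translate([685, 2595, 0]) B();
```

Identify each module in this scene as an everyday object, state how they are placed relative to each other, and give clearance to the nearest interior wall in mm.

Clearances: x = 577, y = 2487; minimum 577 mm.

A is a house frame. B is an I-beam. The I-beam sits inside the house frame, centred. The clearance to the nearest interior wall is 577 mm.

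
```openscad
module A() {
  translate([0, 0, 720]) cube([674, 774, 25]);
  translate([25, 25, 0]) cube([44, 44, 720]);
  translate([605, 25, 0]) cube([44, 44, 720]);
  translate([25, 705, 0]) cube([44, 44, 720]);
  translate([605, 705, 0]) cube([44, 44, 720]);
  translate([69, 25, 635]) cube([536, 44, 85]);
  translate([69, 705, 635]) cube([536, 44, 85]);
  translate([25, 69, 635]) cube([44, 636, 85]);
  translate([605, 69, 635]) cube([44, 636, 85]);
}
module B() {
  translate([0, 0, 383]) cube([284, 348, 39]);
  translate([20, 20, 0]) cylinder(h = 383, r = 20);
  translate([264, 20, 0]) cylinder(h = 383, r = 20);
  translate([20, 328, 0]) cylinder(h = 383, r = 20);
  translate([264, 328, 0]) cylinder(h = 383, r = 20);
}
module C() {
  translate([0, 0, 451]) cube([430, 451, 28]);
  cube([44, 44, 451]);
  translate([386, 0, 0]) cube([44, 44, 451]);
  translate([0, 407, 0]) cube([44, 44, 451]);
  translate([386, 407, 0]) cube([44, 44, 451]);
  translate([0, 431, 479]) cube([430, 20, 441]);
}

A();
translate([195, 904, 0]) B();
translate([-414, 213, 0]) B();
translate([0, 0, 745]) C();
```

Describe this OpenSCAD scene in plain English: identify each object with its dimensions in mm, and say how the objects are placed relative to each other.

A is a rectangular dining table. The top is 674×774×25 mm with its upper surface at z = 745 mm. It stands on four 44×44 mm square legs, each inset 25 mm from the nearest pair of top edges, running from the floor to the underside of the top. Four apron rails, 44 mm thick and 85 mm tall, run between adjacent legs with their top edges flush with the underside of the top and their outer faces flush with the legs' outer faces.

B is a simple wooden stool: a rectangular seat 284 mm (x) by 348 mm (y), 39 mm thick, top face at z = 422 mm, on four round legs, each 40 mm in diameter. The legs rest on z = 0, each leg's axis is inset half a diameter from the nearest pair of seat edges (so the leg's bounding box is flush with the corner).

C is a chair. The seat is a 430×451×28 mm slab with its top at z = 479 mm, on four 44×44 mm corner legs (flush with the seat edges, standing on z = 0). A flat backrest 20 mm thick, 441 mm tall, spans the full seat width and rises from the seat top along its +y edge, rear face flush with the rear of the seat.

Two stools sit around the table at the +y, −x sides. The chair is on top of the table.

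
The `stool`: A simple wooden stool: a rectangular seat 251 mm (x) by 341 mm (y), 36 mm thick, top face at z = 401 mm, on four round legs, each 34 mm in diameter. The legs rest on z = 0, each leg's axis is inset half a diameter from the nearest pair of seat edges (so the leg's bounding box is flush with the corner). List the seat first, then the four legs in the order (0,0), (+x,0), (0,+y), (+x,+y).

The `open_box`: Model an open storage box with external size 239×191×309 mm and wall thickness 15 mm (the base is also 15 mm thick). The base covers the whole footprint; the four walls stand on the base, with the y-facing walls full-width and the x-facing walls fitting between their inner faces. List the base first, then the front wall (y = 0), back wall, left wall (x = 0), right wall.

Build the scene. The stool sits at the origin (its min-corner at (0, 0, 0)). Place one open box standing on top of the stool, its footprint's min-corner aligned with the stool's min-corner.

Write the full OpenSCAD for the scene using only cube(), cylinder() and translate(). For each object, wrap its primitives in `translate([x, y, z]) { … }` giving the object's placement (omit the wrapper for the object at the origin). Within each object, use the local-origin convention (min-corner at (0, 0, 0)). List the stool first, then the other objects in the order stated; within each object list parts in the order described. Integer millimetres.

translate([0, 0, 365]) cube([251, 341, 36]);
translate([17, 17, 0]) cylinder(h = 365, r = 17);
translate([234, 17, 0]) cylinder(h = 365, r = 17);
translate([17, 324, 0]) cylinder(h = 365, r = 17);
translate([234, 324, 0]) cylinder(h = 365, r = 17);
translate([0, 0, 401]) {
  cube([239, 191, 15]);
  translate([0, 0, 15]) cube([239, 15, 294]);
  translate([0, 176, 15]) cube([239, 15, 294]);
  translate([0, 15, 15]) cube([15, 161, 294]);
  translate([224, 15, 15]) cube([15, 161, 294]);
}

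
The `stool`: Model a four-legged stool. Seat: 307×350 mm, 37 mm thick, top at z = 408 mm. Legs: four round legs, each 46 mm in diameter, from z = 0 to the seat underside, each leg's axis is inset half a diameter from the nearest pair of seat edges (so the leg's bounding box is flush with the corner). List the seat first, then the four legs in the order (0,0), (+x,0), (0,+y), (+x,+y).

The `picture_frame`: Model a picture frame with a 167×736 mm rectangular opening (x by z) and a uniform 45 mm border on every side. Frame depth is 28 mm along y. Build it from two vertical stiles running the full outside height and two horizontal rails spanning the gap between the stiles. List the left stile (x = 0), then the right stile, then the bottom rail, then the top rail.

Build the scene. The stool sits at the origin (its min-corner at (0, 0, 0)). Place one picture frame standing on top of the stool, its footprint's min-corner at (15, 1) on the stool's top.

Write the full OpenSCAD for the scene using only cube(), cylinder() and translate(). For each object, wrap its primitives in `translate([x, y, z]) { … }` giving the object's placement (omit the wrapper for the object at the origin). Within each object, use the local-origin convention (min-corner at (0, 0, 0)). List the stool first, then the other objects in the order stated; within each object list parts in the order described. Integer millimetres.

translate([0, 0, 371]) cube([307, 350, 37]);
translate([23, 23, 0]) cylinder(h = 371, r = 23);
translate([284, 23, 0]) cylinder(h = 371, r = 23);
translate([23, 327, 0]) cylinder(h = 371, r = 23);
translate([284, 327, 0]) cylinder(h = 371, r = 23);
translate([15, 1, 408]) {
  cube([45, 28, 826]);
  translate([212, 0, 0]) cube([45, 28, 826]);
  translate([45, 0, 0]) cube([167, 28, 45]);
  translate([45, 0, 781]) cube([167, 28, 45]);
}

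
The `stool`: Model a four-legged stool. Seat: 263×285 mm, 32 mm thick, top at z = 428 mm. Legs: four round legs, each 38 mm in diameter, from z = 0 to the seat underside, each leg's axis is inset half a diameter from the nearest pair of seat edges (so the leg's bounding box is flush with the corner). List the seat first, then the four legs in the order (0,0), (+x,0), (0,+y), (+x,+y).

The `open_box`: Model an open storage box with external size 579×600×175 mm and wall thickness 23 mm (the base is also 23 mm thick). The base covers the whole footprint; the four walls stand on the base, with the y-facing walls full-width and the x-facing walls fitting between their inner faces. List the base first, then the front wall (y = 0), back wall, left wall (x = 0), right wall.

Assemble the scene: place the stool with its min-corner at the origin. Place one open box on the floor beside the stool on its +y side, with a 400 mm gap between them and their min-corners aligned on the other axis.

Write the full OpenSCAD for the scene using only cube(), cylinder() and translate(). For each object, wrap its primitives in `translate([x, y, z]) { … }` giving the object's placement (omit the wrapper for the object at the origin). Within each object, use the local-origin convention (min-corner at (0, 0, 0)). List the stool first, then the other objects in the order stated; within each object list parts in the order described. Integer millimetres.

translate([0, 0, 396]) cube([263, 285, 32]);
translate([19, 19, 0]) cylinder(h = 396, r = 19);
translate([244, 19, 0]) cylinder(h = 396, r = 19);
translate([19, 266, 0]) cylinder(h = 396, r = 19);
translate([244, 266, 0]) cylinder(h = 396, r = 19);
translate([0, 685, 0]) {
  cube([579, 600, 23]);
  translate([0, 0, 23]) cube([579, 23, 152]);
  translate([0, 577, 23]) cube([579, 23, 152]);
  translate([0, 23, 23]) cube([23, 554, 152]);
  translate([556, 23, 23]) cube([23, 554, 152]);
}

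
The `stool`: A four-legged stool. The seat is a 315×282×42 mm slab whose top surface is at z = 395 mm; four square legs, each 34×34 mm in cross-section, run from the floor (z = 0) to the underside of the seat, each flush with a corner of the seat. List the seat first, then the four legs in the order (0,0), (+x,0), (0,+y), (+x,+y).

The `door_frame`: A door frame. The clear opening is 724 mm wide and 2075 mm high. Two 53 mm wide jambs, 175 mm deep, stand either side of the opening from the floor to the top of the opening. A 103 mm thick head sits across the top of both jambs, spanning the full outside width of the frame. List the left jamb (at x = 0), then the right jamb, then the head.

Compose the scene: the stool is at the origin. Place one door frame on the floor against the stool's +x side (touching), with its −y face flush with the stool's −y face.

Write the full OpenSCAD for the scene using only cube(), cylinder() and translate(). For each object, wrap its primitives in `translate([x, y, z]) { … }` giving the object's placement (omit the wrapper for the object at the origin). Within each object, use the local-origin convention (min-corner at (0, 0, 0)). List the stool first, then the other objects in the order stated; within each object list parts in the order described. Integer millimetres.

translate([0, 0, 353]) cube([315, 282, 42]);
cube([34, 34, 353]);
translate([281, 0, 0]) cube([34, 34, 353]);
translate([0, 248, 0]) cube([34, 34, 353]);
translate([281, 248, 0]) cube([34, 34, 353]);
translate([315, 0, 0]) {
  cube([53, 175, 2075]);
  translate([777, 0, 0]) cube([53, 175, 2075]);
  translate([0, 0, 2075]) cube([830, 175, 103]);
}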